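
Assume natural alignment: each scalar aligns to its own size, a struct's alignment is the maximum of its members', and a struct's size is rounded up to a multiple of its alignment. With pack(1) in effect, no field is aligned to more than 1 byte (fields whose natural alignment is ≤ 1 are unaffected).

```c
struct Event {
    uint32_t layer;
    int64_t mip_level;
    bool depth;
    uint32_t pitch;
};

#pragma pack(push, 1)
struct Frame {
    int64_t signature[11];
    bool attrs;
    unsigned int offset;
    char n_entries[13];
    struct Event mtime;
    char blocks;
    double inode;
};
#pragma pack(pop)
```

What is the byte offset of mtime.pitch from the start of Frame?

Event: 0..4  layer  (4B, 4-aligned); 4..8  -- padding (4B); 8..16  mip_level  (8B, 8-aligned); 16..17  depth  (1B, 1-aligned); 17..20  -- padding (3B); 20..24  pitch  (4B, 4-aligned); sizeof = 24, alignof = 8
0..88  signature  (88B, 1-aligned)
88..89  attrs  (1B, 1-aligned)
89..93  offset  (4B, 1-aligned)
93..106  n_entries  (13B, 1-aligned)
106..130  mtime  (24B, 1-aligned)
within Event: pitch at 20
106 + 20 = 126

126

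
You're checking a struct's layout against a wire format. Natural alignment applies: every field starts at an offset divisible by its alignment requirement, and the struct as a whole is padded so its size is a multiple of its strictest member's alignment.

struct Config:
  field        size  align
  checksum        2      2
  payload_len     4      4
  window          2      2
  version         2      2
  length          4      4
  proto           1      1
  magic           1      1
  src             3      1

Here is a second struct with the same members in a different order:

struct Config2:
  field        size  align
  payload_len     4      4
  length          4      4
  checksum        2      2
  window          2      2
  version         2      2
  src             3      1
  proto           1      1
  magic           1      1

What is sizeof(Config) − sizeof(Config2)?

@0: checksum [2B, align 2] → 2
+2 pad (align 4)
@4: payload_len [4B, align 4] → 8
@8: window [2B, align 2] → 10
@10: version [2B, align 2] → 12
@12: length [4B, align 4] → 16
@16: proto [1B, align 1] → 17
@17: magic [1B, align 1] → 18
@18: src [3B, align 1] → 21
+3 tail pad (align 4)
size 24, align 4
— Config2 —
@0: payload_len [4B, align 4] → 4
@4: length [4B, align 4] → 8
@8: checksum [2B, align 2] → 10
@10: window [2B, align 2] → 12
@12: version [2B, align 2] → 14
@14: src [3B, align 1] → 17
@17: proto [1B, align 1] → 18
@18: magic [1B, align 1] → 19
+1 tail pad (align 4)
size 20, align 4
24 − 20 = 4

4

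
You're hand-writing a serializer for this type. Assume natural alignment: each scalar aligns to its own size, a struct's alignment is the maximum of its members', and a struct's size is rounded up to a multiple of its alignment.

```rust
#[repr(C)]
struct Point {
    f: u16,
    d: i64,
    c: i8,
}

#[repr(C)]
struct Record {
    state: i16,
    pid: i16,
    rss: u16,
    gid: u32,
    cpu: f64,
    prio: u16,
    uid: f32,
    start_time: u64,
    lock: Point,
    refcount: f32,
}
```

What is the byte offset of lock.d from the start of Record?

Point: 0..2  f  (2B, 2-aligned); 2..8  -- padding (6B); 8..16  d  (8B, 8-aligned); 16..17  c  (1B, 1-aligned); 17..24  -- tail padding (7B); sizeof = 24, alignof = 8
0..2  state  (2B, 2-aligned)
2..4  pid  (2B, 2-aligned)
4..6  rss  (2B, 2-aligned)
6..8  -- padding (2B)
8..12  gid  (4B, 4-aligned)
12..16  -- padding (4B)
16..24  cpu  (8B, 8-aligned)
24..26  prio  (2B, 2-aligned)
26..28  -- padding (2B)
28..32  uid  (4B, 4-aligned)
32..40  start_time  (8B, 8-aligned)
40..64  lock  (24B, 8-aligned)
within Point: d at 8
40 + 8 = 48

48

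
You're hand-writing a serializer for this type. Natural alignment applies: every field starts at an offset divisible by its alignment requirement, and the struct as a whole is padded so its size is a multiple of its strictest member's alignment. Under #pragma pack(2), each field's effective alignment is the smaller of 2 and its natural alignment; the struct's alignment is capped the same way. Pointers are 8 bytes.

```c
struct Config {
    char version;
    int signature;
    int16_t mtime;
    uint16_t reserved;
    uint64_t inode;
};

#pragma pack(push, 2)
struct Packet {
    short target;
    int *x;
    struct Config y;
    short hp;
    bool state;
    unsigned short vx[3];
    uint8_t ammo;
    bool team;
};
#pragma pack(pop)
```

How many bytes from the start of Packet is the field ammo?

Config: 0..1  version  (1B, 1-aligned); 1..4  -- padding (3B); 4..8  signature  (4B, 4-aligned); 8..10  mtime  (2B, 2-aligned); 10..12  reserved  (2B, 2-aligned); 12..16  -- padding (4B); 16..24  inode  (8B, 8-aligned); sizeof = 24, alignof = 8
0..2  target  (2B, 2-aligned)
2..10  x  (8B, 2-aligned)
10..34  y  (24B, 2-aligned)
34..36  hp  (2B, 2-aligned)
36..37  state  (1B, 1-aligned)
37..38  -- padding (1B)
38..44  vx  (6B, 2-aligned)
44..45  ammo  (1B, 1-aligned)

44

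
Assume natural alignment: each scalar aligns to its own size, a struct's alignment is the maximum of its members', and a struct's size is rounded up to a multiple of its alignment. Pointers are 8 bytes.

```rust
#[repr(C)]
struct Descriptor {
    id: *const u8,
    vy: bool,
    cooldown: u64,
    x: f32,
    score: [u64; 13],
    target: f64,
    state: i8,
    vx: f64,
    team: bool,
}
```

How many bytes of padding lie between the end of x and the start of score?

@0: id [8B, align 8] → 8
@8: vy [1B, align 1] → 9
+7 pad (align 8)
@16: cooldown [8B, align 8] → 24
@24: x [4B, align 4] → 28
+4 pad (align 8)
@32: score [104B, align 8] → 136

4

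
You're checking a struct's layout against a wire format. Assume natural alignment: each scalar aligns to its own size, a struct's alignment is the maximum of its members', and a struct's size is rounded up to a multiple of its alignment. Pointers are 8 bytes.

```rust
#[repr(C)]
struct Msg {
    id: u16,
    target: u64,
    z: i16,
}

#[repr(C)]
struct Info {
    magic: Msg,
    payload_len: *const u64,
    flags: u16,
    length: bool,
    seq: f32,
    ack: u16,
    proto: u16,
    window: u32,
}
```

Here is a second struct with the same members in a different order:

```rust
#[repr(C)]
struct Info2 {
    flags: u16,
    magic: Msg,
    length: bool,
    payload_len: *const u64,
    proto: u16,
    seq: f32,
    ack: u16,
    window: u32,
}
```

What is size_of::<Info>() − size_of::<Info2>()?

Msg: 0..2  id  (2B, 2-aligned); 2..8  -- padding (6B); 8..16  target  (8B, 8-aligned); 16..18  z  (2B, 2-aligned); 18..24  -- tail padding (6B); sizeof = 24, alignof = 8
0..24  magic  (24B, 8-aligned)
24..32  payload_len  (8B, 8-aligned)
32..34  flags  (2B, 2-aligned)
34..35  length  (1B, 1-aligned)
35..36  -- padding (1B)
36..40  seq  (4B, 4-aligned)
40..42  ack  (2B, 2-aligned)
42..44  proto  (2B, 2-aligned)
44..48  window  (4B, 4-aligned)
sizeof = 48, alignof = 8
— Info2 —
0..2  flags  (2B, 2-aligned)
2..8  -- padding (6B)
8..32  magic  (24B, 8-aligned)
32..33  length  (1B, 1-aligned)
33..40  -- padding (7B)
40..48  payload_len  (8B, 8-aligned)
48..50  proto  (2B, 2-aligned)
50..52  -- padding (2B)
52..56  seq  (4B, 4-aligned)
56..58  ack  (2B, 2-aligned)
58..60  -- padding (2B)
60..64  window  (4B, 4-aligned)
sizeof = 64, alignof = 8
48 − 64 = -16

-16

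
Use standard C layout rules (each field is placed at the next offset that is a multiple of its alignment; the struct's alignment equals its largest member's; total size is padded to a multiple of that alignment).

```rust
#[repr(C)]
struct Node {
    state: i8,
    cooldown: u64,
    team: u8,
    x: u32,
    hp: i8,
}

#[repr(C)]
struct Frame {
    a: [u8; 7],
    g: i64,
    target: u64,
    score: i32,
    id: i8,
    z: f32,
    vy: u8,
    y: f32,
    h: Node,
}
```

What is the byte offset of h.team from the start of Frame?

Node: state at 0 (size 1, align 1) → ends 1; pad 7 to align 8 for cooldown; cooldown at 8 (size 8, align 8) → ends 16; team at 16 (size 1, align 1) → ends 17; pad 3 to align 4 for x; x at 20 (size 4, align 4) → ends 24; hp at 24 (size 1, align 1) → ends 25; tail pad 7 to reach multiple of 8; total 32 bytes, alignment 8
a at 0 (size 7, align 1) → ends 7
pad 1 to align 8 for g
g at 8 (size 8, align 8) → ends 16
target at 16 (size 8, align 8) → ends 24
score at 24 (size 4, align 4) → ends 28
id at 28 (size 1, align 1) → ends 29
pad 3 to align 4 for z
z at 32 (size 4, align 4) → ends 36
vy at 36 (size 1, align 1) → ends 37
pad 3 to align 4 for y
y at 40 (size 4, align 4) → ends 44
pad 4 to align 8 for h
h at 48 (size 32, align 8) → ends 80
within Node: team at 16
48 + 16 = 64

64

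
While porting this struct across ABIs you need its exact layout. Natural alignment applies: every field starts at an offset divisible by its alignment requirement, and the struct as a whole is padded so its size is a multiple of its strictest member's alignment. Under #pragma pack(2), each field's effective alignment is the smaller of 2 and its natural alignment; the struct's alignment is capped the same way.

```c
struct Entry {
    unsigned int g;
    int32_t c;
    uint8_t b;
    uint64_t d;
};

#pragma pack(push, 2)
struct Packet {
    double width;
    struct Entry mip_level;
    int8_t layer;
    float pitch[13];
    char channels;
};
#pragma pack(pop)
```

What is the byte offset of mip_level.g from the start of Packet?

8

Entry: @0: g [4B, align 4] → 4; @4: c [4B, align 4] → 8; @8: b [1B, align 1] → 9; +7 pad (align 8); @16: d [8B, align 8] → 24; size 24, align 8
@0: width [8B, align 2] → 8
@8: mip_level [24B, align 2] → 32
within Entry: g at 0
8 + 0 = 8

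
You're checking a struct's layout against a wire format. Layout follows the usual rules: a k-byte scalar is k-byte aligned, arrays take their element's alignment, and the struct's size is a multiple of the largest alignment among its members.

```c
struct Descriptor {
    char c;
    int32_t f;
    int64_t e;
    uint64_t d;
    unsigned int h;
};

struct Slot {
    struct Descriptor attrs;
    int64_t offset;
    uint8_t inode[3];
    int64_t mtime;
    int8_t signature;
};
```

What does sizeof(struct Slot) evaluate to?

64 bytes

Descriptor: 0..1  c  (1B, 1-aligned); 1..4  -- padding (3B); 4..8  f  (4B, 4-aligned); 8..16  e  (8B, 8-aligned); 16..24  d  (8B, 8-aligned); 24..28  h  (4B, 4-aligned); 28..32  -- tail padding (4B); sizeof = 32, alignof = 8
0..32  attrs  (32B, 8-aligned)
32..40  offset  (8B, 8-aligned)
40..43  inode  (3B, 1-aligned)
43..48  -- padding (5B)
48..56  mtime  (8B, 8-aligned)
56..57  signature  (1B, 1-aligned)
57..64  -- tail padding (7B)
sizeof = 64, alignof = 8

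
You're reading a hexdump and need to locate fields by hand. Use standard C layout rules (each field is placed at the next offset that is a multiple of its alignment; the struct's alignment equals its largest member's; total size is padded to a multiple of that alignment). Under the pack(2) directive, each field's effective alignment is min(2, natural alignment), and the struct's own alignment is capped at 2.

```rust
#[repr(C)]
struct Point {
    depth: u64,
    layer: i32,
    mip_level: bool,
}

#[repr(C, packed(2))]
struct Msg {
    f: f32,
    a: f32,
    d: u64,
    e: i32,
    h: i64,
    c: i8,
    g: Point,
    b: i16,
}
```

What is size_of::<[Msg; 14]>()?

672

Point: 0..8  depth  (8B, 8-aligned); 8..12  layer  (4B, 4-aligned); 12..13  mip_level  (1B, 1-aligned); 13..16  -- tail padding (3B); sizeof = 16, alignof = 8
0..4  f  (4B, 2-aligned)
4..8  a  (4B, 2-aligned)
8..16  d  (8B, 2-aligned)
16..20  e  (4B, 2-aligned)
20..28  h  (8B, 2-aligned)
28..29  c  (1B, 1-aligned)
29..30  -- padding (1B)
30..46  g  (16B, 2-aligned)
46..48  b  (2B, 2-aligned)
sizeof = 48, alignof = 2
array of 14: 14 × 48 = 672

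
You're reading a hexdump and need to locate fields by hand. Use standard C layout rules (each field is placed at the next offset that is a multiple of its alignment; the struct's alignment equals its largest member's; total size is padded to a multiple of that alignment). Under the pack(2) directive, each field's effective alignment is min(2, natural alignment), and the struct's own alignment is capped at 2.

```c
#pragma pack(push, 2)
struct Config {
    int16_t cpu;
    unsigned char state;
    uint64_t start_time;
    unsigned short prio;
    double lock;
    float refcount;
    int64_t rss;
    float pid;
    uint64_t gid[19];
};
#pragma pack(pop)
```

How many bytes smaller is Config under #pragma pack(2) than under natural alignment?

natural layout:
  0..2  cpu  (2B, 2-aligned)
  2..3  state  (1B, 1-aligned)
  3..8  -- padding (5B)
  8..16  start_time  (8B, 8-aligned)
  16..18  prio  (2B, 2-aligned)
  18..24  -- padding (6B)
  24..32  lock  (8B, 8-aligned)
  32..36  refcount  (4B, 4-aligned)
  36..40  -- padding (4B)
  40..48  rss  (8B, 8-aligned)
  48..52  pid  (4B, 4-aligned)
  52..56  -- padding (4B)
  56..208  gid  (152B, 8-aligned)
  sizeof = 208, alignof = 8
packed(2) layout:
  0..2  cpu  (2B, 2-aligned)
  2..3  state  (1B, 1-aligned)
  3..4  -- padding (1B)
  4..12  start_time  (8B, 2-aligned)
  12..14  prio  (2B, 2-aligned)
  14..22  lock  (8B, 2-aligned)
  22..26  refcount  (4B, 2-aligned)
  26..34  rss  (8B, 2-aligned)
  34..38  pid  (4B, 2-aligned)
  38..190  gid  (152B, 2-aligned)
  sizeof = 190, alignof = 2
208 − 190 = 18

18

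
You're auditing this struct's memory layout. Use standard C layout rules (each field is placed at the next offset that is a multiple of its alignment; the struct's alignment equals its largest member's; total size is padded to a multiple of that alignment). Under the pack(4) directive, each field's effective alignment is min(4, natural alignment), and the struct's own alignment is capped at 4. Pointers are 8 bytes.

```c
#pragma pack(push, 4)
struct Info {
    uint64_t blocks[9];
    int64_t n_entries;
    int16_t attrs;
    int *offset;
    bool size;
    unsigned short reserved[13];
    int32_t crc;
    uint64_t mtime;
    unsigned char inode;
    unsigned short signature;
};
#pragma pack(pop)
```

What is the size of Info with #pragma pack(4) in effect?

136

@0: blocks [72B, align 4] → 72
@72: n_entries [8B, align 4] → 80
@80: attrs [2B, align 2] → 82
+2 pad (align 4)
@84: offset [8B, align 4] → 92
@92: size [1B, align 1] → 93
+1 pad (align 2)
@94: reserved [26B, align 2] → 120
@120: crc [4B, align 4] → 124
@124: mtime [8B, align 4] → 132
@132: inode [1B, align 1] → 133
+1 pad (align 2)
@134: signature [2B, align 2] → 136
size 136, align 4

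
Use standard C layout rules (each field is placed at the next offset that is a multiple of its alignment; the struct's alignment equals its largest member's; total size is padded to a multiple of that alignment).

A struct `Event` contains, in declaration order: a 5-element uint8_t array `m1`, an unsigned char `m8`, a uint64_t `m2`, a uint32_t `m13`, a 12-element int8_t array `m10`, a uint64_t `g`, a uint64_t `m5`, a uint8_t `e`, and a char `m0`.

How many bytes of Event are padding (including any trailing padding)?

8

0..5  m1  (5B, 1-aligned)
5..6  m8  (1B, 1-aligned)
6..8  -- padding (2B)
8..16  m2  (8B, 8-aligned)
16..20  m13  (4B, 4-aligned)
20..32  m10  (12B, 1-aligned)
32..40  g  (8B, 8-aligned)
40..48  m5  (8B, 8-aligned)
48..49  e  (1B, 1-aligned)
49..50  m0  (1B, 1-aligned)
50..56  -- tail padding (6B)
sizeof = 56, alignof = 8
data bytes 48, size 56 → padding 8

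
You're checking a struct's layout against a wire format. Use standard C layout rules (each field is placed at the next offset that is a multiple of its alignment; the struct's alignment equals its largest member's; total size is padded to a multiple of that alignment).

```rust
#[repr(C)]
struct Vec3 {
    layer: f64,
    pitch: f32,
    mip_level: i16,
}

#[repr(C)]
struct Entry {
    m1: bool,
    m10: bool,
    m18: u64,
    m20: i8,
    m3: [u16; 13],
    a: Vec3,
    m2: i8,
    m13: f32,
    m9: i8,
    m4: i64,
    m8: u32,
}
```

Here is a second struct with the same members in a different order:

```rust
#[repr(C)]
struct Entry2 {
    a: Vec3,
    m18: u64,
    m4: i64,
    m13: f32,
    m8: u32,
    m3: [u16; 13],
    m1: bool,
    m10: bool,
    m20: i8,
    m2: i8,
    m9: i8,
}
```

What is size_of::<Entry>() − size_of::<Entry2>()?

24

Vec3: @0: layer [8B, align 8] → 8; @8: pitch [4B, align 4] → 12; @12: mip_level [2B, align 2] → 14; +2 tail pad (align 8); size 16, align 8
@0: m1 [1B, align 1] → 1
@1: m10 [1B, align 1] → 2
+6 pad (align 8)
@8: m18 [8B, align 8] → 16
@16: m20 [1B, align 1] → 17
+1 pad (align 2)
@18: m3 [26B, align 2] → 44
+4 pad (align 8)
@48: a [16B, align 8] → 64
@64: m2 [1B, align 1] → 65
+3 pad (align 4)
@68: m13 [4B, align 4] → 72
@72: m9 [1B, align 1] → 73
+7 pad (align 8)
@80: m4 [8B, align 8] → 88
@88: m8 [4B, align 4] → 92
+4 tail pad (align 8)
size 96, align 8
— Entry2 —
@0: a [16B, align 8] → 16
@16: m18 [8B, align 8] → 24
@24: m4 [8B, align 8] → 32
@32: m13 [4B, align 4] → 36
@36: m8 [4B, align 4] → 40
@40: m3 [26B, align 2] → 66
@66: m1 [1B, align 1] → 67
@67: m10 [1B, align 1] → 68
@68: m20 [1B, align 1] → 69
@69: m2 [1B, align 1] → 70
@70: m9 [1B, align 1] → 71
+1 tail pad (align 8)
size 72, align 8
96 − 72 = 24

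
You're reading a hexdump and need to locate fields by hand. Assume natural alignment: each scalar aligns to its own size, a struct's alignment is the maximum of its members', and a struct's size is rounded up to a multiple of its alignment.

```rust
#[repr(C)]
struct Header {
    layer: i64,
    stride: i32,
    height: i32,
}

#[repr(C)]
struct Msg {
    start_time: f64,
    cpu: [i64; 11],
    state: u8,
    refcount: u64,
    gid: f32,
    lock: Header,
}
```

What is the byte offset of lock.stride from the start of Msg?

Header: 0..8  layer  (8B, 8-aligned); 8..12  stride  (4B, 4-aligned); 12..16  height  (4B, 4-aligned); sizeof = 16, alignof = 8
0..8  start_time  (8B, 8-aligned)
8..96  cpu  (88B, 8-aligned)
96..97  state  (1B, 1-aligned)
97..104  -- padding (7B)
104..112  refcount  (8B, 8-aligned)
112..116  gid  (4B, 4-aligned)
116..120  -- padding (4B)
120..136  lock  (16B, 8-aligned)
within Header: stride at 8
120 + 8 = 128

128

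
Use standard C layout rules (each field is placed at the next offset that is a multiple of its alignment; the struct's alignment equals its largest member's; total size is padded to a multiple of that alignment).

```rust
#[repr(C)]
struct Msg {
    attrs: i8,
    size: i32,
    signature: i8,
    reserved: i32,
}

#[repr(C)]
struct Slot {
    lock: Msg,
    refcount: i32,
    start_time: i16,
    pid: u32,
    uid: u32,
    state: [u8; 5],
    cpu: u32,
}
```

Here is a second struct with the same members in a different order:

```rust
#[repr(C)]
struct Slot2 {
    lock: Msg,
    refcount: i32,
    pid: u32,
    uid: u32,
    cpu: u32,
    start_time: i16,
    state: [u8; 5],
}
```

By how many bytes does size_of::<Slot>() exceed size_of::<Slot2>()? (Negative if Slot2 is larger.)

Msg: 0..1  attrs  (1B, 1-aligned); 1..4  -- padding (3B); 4..8  size  (4B, 4-aligned); 8..9  signature  (1B, 1-aligned); 9..12  -- padding (3B); 12..16  reserved  (4B, 4-aligned); sizeof = 16, alignof = 4
0..16  lock  (16B, 4-aligned)
16..20  refcount  (4B, 4-aligned)
20..22  start_time  (2B, 2-aligned)
22..24  -- padding (2B)
24..28  pid  (4B, 4-aligned)
28..32  uid  (4B, 4-aligned)
32..37  state  (5B, 1-aligned)
37..40  -- padding (3B)
40..44  cpu  (4B, 4-aligned)
sizeof = 44, alignof = 4
— Slot2 —
0..16  lock  (16B, 4-aligned)
16..20  refcount  (4B, 4-aligned)
20..24  pid  (4B, 4-aligned)
24..28  uid  (4B, 4-aligned)
28..32  cpu  (4B, 4-aligned)
32..34  start_time  (2B, 2-aligned)
34..39  state  (5B, 1-aligned)
39..40  -- tail padding (1B)
sizeof = 40, alignof = 4
44 − 40 = 4

4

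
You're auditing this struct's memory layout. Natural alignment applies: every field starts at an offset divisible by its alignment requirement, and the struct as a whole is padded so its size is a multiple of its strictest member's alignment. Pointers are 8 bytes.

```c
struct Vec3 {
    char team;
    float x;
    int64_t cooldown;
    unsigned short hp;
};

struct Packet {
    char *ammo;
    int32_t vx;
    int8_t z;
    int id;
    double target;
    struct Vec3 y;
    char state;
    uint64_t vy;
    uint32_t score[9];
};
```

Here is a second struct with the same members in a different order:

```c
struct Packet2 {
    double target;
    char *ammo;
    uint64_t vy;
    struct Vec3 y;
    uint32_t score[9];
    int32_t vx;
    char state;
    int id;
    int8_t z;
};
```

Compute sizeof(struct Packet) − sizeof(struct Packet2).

8

Vec3: @0: team [1B, align 1] → 1; +3 pad (align 4); @4: x [4B, align 4] → 8; @8: cooldown [8B, align 8] → 16; @16: hp [2B, align 2] → 18; +6 tail pad (align 8); size 24, align 8
@0: ammo [8B, align 8] → 8
@8: vx [4B, align 4] → 12
@12: z [1B, align 1] → 13
+3 pad (align 4)
@16: id [4B, align 4] → 20
+4 pad (align 8)
@24: target [8B, align 8] → 32
@32: y [24B, align 8] → 56
@56: state [1B, align 1] → 57
+7 pad (align 8)
@64: vy [8B, align 8] → 72
@72: score [36B, align 4] → 108
+4 tail pad (align 8)
size 112, align 8
— Packet2 —
@0: target [8B, align 8] → 8
@8: ammo [8B, align 8] → 16
@16: vy [8B, align 8] → 24
@24: y [24B, align 8] → 48
@48: score [36B, align 4] → 84
@84: vx [4B, align 4] → 88
@88: state [1B, align 1] → 89
+3 pad (align 4)
@92: id [4B, align 4] → 96
@96: z [1B, align 1] → 97
+7 tail pad (align 8)
size 104, align 8
112 − 104 = 8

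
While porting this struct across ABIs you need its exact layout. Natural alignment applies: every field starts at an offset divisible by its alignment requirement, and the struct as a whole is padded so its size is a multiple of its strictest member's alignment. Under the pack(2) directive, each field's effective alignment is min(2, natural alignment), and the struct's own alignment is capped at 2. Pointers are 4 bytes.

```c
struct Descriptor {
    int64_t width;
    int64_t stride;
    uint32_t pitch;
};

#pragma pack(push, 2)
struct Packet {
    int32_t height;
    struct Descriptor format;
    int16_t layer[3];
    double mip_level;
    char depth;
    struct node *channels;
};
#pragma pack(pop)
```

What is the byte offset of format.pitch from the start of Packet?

Descriptor: @0: width [8B, align 8] → 8; @8: stride [8B, align 8] → 16; @16: pitch [4B, align 4] → 20; +4 tail pad (align 8); size 24, align 8
@0: height [4B, align 2] → 4
@4: format [24B, align 2] → 28
within Descriptor: pitch at 16
4 + 16 = 20

20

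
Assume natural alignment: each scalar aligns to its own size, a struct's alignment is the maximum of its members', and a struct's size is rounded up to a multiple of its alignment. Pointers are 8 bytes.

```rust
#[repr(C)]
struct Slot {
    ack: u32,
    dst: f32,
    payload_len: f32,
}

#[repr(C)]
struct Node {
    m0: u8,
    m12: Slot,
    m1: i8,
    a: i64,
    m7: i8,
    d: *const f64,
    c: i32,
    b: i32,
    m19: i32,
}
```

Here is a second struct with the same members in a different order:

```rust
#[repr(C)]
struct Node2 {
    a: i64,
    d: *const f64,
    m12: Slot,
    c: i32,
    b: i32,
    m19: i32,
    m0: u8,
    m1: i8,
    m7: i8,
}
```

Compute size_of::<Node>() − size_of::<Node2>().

Slot: 0..4  ack  (4B, 4-aligned); 4..8  dst  (4B, 4-aligned); 8..12  payload_len  (4B, 4-aligned); sizeof = 12, alignof = 4
0..1  m0  (1B, 1-aligned)
1..4  -- padding (3B)
4..16  m12  (12B, 4-aligned)
16..17  m1  (1B, 1-aligned)
17..24  -- padding (7B)
24..32  a  (8B, 8-aligned)
32..33  m7  (1B, 1-aligned)
33..40  -- padding (7B)
40..48  d  (8B, 8-aligned)
48..52  c  (4B, 4-aligned)
52..56  b  (4B, 4-aligned)
56..60  m19  (4B, 4-aligned)
60..64  -- tail padding (4B)
sizeof = 64, alignof = 8
— Node2 —
0..8  a  (8B, 8-aligned)
8..16  d  (8B, 8-aligned)
16..28  m12  (12B, 4-aligned)
28..32  c  (4B, 4-aligned)
32..36  b  (4B, 4-aligned)
36..40  m19  (4B, 4-aligned)
40..41  m0  (1B, 1-aligned)
41..42  m1  (1B, 1-aligned)
42..43  m7  (1B, 1-aligned)
43..48  -- tail padding (5B)
sizeof = 48, alignof = 8
64 − 48 = 16

16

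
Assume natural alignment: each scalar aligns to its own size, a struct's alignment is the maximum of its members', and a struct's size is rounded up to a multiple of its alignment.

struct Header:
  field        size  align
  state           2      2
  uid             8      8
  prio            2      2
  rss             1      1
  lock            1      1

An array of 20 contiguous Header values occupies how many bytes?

480

0..2  state  (2B, 2-aligned)
2..8  -- padding (6B)
8..16  uid  (8B, 8-aligned)
16..18  prio  (2B, 2-aligned)
18..19  rss  (1B, 1-aligned)
19..20  lock  (1B, 1-aligned)
20..24  -- tail padding (4B)
sizeof = 24, alignof = 8
array of 20: 20 × 24 = 480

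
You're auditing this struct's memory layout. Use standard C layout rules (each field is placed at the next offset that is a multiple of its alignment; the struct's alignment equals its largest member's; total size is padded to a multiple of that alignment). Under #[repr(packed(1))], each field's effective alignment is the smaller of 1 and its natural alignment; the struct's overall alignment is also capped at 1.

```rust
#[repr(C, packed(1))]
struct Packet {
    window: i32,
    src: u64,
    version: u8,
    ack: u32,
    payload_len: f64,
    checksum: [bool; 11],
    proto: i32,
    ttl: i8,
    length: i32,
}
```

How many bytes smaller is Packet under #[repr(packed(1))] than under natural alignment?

natural layout:
  0..4  window  (4B, 4-aligned)
  4..8  -- padding (4B)
  8..16  src  (8B, 8-aligned)
  16..17  version  (1B, 1-aligned)
  17..20  -- padding (3B)
  20..24  ack  (4B, 4-aligned)
  24..32  payload_len  (8B, 8-aligned)
  32..43  checksum  (11B, 1-aligned)
  43..44  -- padding (1B)
  44..48  proto  (4B, 4-aligned)
  48..49  ttl  (1B, 1-aligned)
  49..52  -- padding (3B)
  52..56  length  (4B, 4-aligned)
  sizeof = 56, alignof = 8
packed(1) layout:
  0..4  window  (4B, 1-aligned)
  4..12  src  (8B, 1-aligned)
  12..13  version  (1B, 1-aligned)
  13..17  ack  (4B, 1-aligned)
  17..25  payload_len  (8B, 1-aligned)
  25..36  checksum  (11B, 1-aligned)
  36..40  proto  (4B, 1-aligned)
  40..41  ttl  (1B, 1-aligned)
  41..45  length  (4B, 1-aligned)
  sizeof = 45, alignof = 1
56 − 45 = 11

11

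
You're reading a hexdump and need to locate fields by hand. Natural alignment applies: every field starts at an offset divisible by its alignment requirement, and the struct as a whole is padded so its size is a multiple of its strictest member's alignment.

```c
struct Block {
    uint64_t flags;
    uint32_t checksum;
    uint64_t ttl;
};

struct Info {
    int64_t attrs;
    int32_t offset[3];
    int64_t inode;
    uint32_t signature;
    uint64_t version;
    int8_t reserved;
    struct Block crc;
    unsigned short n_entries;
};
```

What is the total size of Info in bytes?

88 bytes

Block: @0: flags [8B, align 8] → 8; @8: checksum [4B, align 4] → 12; +4 pad (align 8); @16: ttl [8B, align 8] → 24; size 24, align 8
@0: attrs [8B, align 8] → 8
@8: offset [12B, align 4] → 20
+4 pad (align 8)
@24: inode [8B, align 8] → 32
@32: signature [4B, align 4] → 36
+4 pad (align 8)
@40: version [8B, align 8] → 48
@48: reserved [1B, align 1] → 49
+7 pad (align 8)
@56: crc [24B, align 8] → 80
@80: n_entries [2B, align 2] → 82
+6 tail pad (align 8)
size 88, align 8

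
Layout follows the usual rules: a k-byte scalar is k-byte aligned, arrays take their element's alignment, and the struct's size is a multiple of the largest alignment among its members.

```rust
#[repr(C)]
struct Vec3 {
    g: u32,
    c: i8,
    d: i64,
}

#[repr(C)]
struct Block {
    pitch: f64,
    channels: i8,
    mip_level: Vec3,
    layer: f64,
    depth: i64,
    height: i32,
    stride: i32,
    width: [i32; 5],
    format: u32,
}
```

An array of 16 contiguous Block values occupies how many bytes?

1280

Vec3: @0: g [4B, align 4] → 4; @4: c [1B, align 1] → 5; +3 pad (align 8); @8: d [8B, align 8] → 16; size 16, align 8
@0: pitch [8B, align 8] → 8
@8: channels [1B, align 1] → 9
+7 pad (align 8)
@16: mip_level [16B, align 8] → 32
@32: layer [8B, align 8] → 40
@40: depth [8B, align 8] → 48
@48: height [4B, align 4] → 52
@52: stride [4B, align 4] → 56
@56: width [20B, align 4] → 76
@76: format [4B, align 4] → 80
size 80, align 8
array of 16: 16 × 80 = 1280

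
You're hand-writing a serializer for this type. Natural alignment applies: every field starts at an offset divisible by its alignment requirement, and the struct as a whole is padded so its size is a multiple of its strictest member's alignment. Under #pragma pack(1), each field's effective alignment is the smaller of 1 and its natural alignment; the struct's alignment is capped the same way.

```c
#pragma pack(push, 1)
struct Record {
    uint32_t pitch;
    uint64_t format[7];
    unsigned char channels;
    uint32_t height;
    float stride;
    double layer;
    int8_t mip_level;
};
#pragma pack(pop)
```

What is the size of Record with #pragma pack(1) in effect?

0..4  pitch  (4B, 1-aligned)
4..60  format  (56B, 1-aligned)
60..61  channels  (1B, 1-aligned)
61..65  height  (4B, 1-aligned)
65..69  stride  (4B, 1-aligned)
69..77  layer  (8B, 1-aligned)
77..78  mip_level  (1B, 1-aligned)
sizeof = 78, alignof = 1

78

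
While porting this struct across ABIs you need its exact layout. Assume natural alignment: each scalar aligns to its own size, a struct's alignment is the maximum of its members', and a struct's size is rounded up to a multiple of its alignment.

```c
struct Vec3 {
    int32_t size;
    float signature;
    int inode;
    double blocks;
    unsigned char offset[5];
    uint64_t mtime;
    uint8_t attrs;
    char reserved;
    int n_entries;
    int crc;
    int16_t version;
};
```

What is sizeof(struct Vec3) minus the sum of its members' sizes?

11

size at 0 (size 4, align 4) → ends 4
signature at 4 (size 4, align 4) → ends 8
inode at 8 (size 4, align 4) → ends 12
pad 4 to align 8 for blocks
blocks at 16 (size 8, align 8) → ends 24
offset at 24 (size 5, align 1) → ends 29
pad 3 to align 8 for mtime
mtime at 32 (size 8, align 8) → ends 40
attrs at 40 (size 1, align 1) → ends 41
reserved at 41 (size 1, align 1) → ends 42
pad 2 to align 4 for n_entries
n_entries at 44 (size 4, align 4) → ends 48
crc at 48 (size 4, align 4) → ends 52
version at 52 (size 2, align 2) → ends 54
tail pad 2 to reach multiple of 8
total 56 bytes, alignment 8
data bytes 45, size 56 → padding 11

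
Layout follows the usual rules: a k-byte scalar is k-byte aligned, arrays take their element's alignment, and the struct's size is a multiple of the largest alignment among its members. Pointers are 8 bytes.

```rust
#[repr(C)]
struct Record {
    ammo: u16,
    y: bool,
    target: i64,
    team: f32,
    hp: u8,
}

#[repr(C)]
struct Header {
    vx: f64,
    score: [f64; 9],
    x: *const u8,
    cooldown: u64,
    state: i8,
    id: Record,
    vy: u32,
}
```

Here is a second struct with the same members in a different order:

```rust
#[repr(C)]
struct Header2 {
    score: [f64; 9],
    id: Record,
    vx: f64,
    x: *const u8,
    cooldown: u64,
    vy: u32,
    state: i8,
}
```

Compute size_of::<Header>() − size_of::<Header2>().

Record: @0: ammo [2B, align 2] → 2; @2: y [1B, align 1] → 3; +5 pad (align 8); @8: target [8B, align 8] → 16; @16: team [4B, align 4] → 20; @20: hp [1B, align 1] → 21; +3 tail pad (align 8); size 24, align 8
@0: vx [8B, align 8] → 8
@8: score [72B, align 8] → 80
@80: x [8B, align 8] → 88
@88: cooldown [8B, align 8] → 96
@96: state [1B, align 1] → 97
+7 pad (align 8)
@104: id [24B, align 8] → 128
@128: vy [4B, align 4] → 132
+4 tail pad (align 8)
size 136, align 8
— Header2 —
@0: score [72B, align 8] → 72
@72: id [24B, align 8] → 96
@96: vx [8B, align 8] → 104
@104: x [8B, align 8] → 112
@112: cooldown [8B, align 8] → 120
@120: vy [4B, align 4] → 124
@124: state [1B, align 1] → 125
+3 tail pad (align 8)
size 128, align 8
136 − 128 = 8

8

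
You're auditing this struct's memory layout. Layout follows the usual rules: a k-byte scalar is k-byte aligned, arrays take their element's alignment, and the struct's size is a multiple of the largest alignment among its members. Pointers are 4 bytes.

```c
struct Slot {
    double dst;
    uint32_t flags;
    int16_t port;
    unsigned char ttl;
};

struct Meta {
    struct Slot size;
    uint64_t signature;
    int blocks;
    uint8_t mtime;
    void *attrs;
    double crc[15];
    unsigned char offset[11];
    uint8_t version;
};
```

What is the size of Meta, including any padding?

Slot: @0: dst [8B, align 8] → 8; @8: flags [4B, align 4] → 12; @12: port [2B, align 2] → 14; @14: ttl [1B, align 1] → 15; +1 tail pad (align 8); size 16, align 8
@0: size [16B, align 8] → 16
@16: signature [8B, align 8] → 24
@24: blocks [4B, align 4] → 28
@28: mtime [1B, align 1] → 29
+3 pad (align 4)
@32: attrs [4B, align 4] → 36
+4 pad (align 8)
@40: crc [120B, align 8] → 160
@160: offset [11B, align 1] → 171
@171: version [1B, align 1] → 172
+4 tail pad (align 8)
size 176, align 8

176 bytes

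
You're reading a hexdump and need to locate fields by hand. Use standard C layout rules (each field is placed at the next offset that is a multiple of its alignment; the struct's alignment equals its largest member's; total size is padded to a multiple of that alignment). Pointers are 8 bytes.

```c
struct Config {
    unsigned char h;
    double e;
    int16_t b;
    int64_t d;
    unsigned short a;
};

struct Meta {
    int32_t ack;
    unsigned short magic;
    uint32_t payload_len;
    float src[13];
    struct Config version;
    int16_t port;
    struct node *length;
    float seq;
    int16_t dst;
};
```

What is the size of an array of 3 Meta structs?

Config: 0..1  h  (1B, 1-aligned); 1..8  -- padding (7B); 8..16  e  (8B, 8-aligned); 16..18  b  (2B, 2-aligned); 18..24  -- padding (6B); 24..32  d  (8B, 8-aligned); 32..34  a  (2B, 2-aligned); 34..40  -- tail padding (6B); sizeof = 40, alignof = 8
0..4  ack  (4B, 4-aligned)
4..6  magic  (2B, 2-aligned)
6..8  -- padding (2B)
8..12  payload_len  (4B, 4-aligned)
12..64  src  (52B, 4-aligned)
64..104  version  (40B, 8-aligned)
104..106  port  (2B, 2-aligned)
106..112  -- padding (6B)
112..120  length  (8B, 8-aligned)
120..124  seq  (4B, 4-aligned)
124..126  dst  (2B, 2-aligned)
126..128  -- tail padding (2B)
sizeof = 128, alignof = 8
array of 3: 3 × 128 = 384

384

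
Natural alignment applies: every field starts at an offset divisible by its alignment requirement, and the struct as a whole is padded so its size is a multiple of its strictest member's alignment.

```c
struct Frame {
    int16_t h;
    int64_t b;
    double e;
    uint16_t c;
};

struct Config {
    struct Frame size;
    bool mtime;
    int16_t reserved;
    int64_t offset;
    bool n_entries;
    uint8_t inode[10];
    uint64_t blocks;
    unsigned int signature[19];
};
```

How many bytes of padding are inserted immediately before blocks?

5

Frame: 0..2  h  (2B, 2-aligned); 2..8  -- padding (6B); 8..16  b  (8B, 8-aligned); 16..24  e  (8B, 8-aligned); 24..26  c  (2B, 2-aligned); 26..32  -- tail padding (6B); sizeof = 32, alignof = 8
0..32  size  (32B, 8-aligned)
32..33  mtime  (1B, 1-aligned)
33..34  -- padding (1B)
34..36  reserved  (2B, 2-aligned)
36..40  -- padding (4B)
40..48  offset  (8B, 8-aligned)
48..49  n_entries  (1B, 1-aligned)
49..59  inode  (10B, 1-aligned)
59..64  -- padding (5B)
64..72  blocks  (8B, 8-aligned)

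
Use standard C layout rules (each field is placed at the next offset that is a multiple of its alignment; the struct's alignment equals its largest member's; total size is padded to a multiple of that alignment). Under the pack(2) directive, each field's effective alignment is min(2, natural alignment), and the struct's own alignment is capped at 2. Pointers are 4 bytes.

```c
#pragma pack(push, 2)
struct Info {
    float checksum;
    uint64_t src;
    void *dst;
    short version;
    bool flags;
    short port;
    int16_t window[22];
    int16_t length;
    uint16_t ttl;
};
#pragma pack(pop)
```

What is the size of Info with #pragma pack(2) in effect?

@0: checksum [4B, align 2] → 4
@4: src [8B, align 2] → 12
@12: dst [4B, align 2] → 16
@16: version [2B, align 2] → 18
@18: flags [1B, align 1] → 19
+1 pad (align 2)
@20: port [2B, align 2] → 22
@22: window [44B, align 2] → 66
@66: length [2B, align 2] → 68
@68: ttl [2B, align 2] → 70
size 70, align 2

70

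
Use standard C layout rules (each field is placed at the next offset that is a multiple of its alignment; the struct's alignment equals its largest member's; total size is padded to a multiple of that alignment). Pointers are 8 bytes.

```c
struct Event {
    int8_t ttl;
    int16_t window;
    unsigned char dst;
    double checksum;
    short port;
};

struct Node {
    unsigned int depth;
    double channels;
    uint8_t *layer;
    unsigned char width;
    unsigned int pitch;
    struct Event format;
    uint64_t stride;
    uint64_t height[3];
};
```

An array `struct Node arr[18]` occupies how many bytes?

1584

Event: ttl at 0 (size 1, align 1) → ends 1; pad 1 to align 2 for window; window at 2 (size 2, align 2) → ends 4; dst at 4 (size 1, align 1) → ends 5; pad 3 to align 8 for checksum; checksum at 8 (size 8, align 8) → ends 16; port at 16 (size 2, align 2) → ends 18; tail pad 6 to reach multiple of 8; total 24 bytes, alignment 8
depth at 0 (size 4, align 4) → ends 4
pad 4 to align 8 for channels
channels at 8 (size 8, align 8) → ends 16
layer at 16 (size 8, align 8) → ends 24
width at 24 (size 1, align 1) → ends 25
pad 3 to align 4 for pitch
pitch at 28 (size 4, align 4) → ends 32
format at 32 (size 24, align 8) → ends 56
stride at 56 (size 8, align 8) → ends 64
height at 64 (size 24, align 8) → ends 88
total 88 bytes, alignment 8
array of 18: 18 × 88 = 1584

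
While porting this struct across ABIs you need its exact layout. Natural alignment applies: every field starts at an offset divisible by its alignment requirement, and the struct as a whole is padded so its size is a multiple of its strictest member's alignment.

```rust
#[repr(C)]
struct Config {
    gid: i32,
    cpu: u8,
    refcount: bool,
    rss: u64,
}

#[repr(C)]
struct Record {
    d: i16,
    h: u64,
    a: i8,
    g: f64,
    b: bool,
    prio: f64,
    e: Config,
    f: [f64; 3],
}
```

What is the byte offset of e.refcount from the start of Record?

53

Config: gid at 0 (size 4, align 4) → ends 4; cpu at 4 (size 1, align 1) → ends 5; refcount at 5 (size 1, align 1) → ends 6; pad 2 to align 8 for rss; rss at 8 (size 8, align 8) → ends 16; total 16 bytes, alignment 8
d at 0 (size 2, align 2) → ends 2
pad 6 to align 8 for h
h at 8 (size 8, align 8) → ends 16
a at 16 (size 1, align 1) → ends 17
pad 7 to align 8 for g
g at 24 (size 8, align 8) → ends 32
b at 32 (size 1, align 1) → ends 33
pad 7 to align 8 for prio
prio at 40 (size 8, align 8) → ends 48
e at 48 (size 16, align 8) → ends 64
within Config: refcount at 5
48 + 5 = 53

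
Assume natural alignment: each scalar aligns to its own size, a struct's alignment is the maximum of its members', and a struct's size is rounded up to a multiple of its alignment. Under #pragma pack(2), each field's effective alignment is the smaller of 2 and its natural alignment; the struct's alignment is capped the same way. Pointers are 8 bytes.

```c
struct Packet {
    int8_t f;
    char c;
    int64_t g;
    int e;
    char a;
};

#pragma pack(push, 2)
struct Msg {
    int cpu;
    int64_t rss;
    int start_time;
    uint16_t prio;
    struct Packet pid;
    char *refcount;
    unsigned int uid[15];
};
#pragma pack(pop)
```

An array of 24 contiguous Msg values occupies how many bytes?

2640

Packet: @0: f [1B, align 1] → 1; @1: c [1B, align 1] → 2; +6 pad (align 8); @8: g [8B, align 8] → 16; @16: e [4B, align 4] → 20; @20: a [1B, align 1] → 21; +3 tail pad (align 8); size 24, align 8
@0: cpu [4B, align 2] → 4
@4: rss [8B, align 2] → 12
@12: start_time [4B, align 2] → 16
@16: prio [2B, align 2] → 18
@18: pid [24B, align 2] → 42
@42: refcount [8B, align 2] → 50
@50: uid [60B, align 2] → 110
size 110, align 2
array of 24: 24 × 110 = 2640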